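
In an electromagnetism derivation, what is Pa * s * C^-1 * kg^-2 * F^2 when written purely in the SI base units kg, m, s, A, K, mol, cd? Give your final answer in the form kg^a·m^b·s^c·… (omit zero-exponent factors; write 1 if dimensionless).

Pa = N/m² (pressure = force per area),
    = kg·m⁻¹·s⁻².
C = A·s = s·A (charge = current × time).
So C⁻¹ = s⁻¹·A⁻¹.
F = C/V (capacitance = charge per voltage),
    = A·s/(kg·m²·s⁻³·A⁻¹) (substituting C and V),
    = kg⁻¹·m⁻²·s⁴·A².
So F² = kg⁻²·m⁻⁴·s⁸·A⁴.
Combining: Pa·s·C⁻¹·kg⁻²·F² = (kg·m⁻¹·s⁻²) · s · (s⁻¹·A⁻¹) · kg⁻² · (kg⁻²·m⁻⁴·s⁸·A⁴) = kg⁻³·m⁻⁵·s⁶·A³.

kg⁻³·m⁻⁵·s⁶·A³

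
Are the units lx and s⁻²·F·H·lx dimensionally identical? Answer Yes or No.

Yes

Left side:
  lx = lm/m² (illuminance = luminous flux per area),
      = m⁻²·cd.
Right side:
  F = kg⁻¹·m⁻²·s⁴·A².
  H = kg·m²·s⁻²·A⁻².
  lx = m⁻²·cd.
  Combining: s⁻²·F·H·lx = s⁻² · (kg⁻¹·m⁻²·s⁴·A²) · (kg·m²·s⁻²·A⁻²) · (m⁻²·cd) = m⁻²·cd.
Both reduce to m⁻²·cd.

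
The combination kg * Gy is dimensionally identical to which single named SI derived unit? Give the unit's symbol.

J

Gy = m²·s⁻².
Combining: kg·Gy = kg · (m²·s⁻²) = kg·m²·s⁻².
kg·m²·s⁻² is the base-SI form of the joule.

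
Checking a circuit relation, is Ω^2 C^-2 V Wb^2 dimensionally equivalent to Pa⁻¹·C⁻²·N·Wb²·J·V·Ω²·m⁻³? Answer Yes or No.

Left side:
  Ω = V/A (resistance = voltage per current),
      = kg·m²·s⁻³·A⁻².
  So Ω² = kg²·m⁴·s⁻⁶·A⁻⁴.
  C = A·s = s·A (charge = current × time).
  So C⁻² = s⁻²·A⁻².
  V = W/A (potential = power per current),
      = kg·m²·s⁻³·A⁻¹.
  Wb = V·s (flux: a volt is a weber per second),
      = kg·m²·s⁻²·A⁻¹.
  So Wb² = kg²·m⁴·s⁻⁴·A⁻².
  Combining: Ω²·C⁻²·V·Wb² = (kg²·m⁴·s⁻⁶·A⁻⁴) · (s⁻²·A⁻²) · (kg·m²·s⁻³·A⁻¹) · (kg²·m⁴·s⁻⁴·A⁻²) = kg⁵·m¹⁰·s⁻¹⁵·A⁻⁹.
Right side:
  Pa = N/m² (pressure = force per area),
      = kg·m⁻¹·s⁻².
  So Pa⁻¹ = kg⁻¹·m·s².
  C = A·s = s·A (charge = current × time).
  So C⁻² = s⁻²·A⁻².
  N = kg·m/s² = kg·m·s⁻² (force = mass × acceleration).
  Wb = V·s (flux: a volt is a weber per second),
      = kg·m²·s⁻²·A⁻¹.
  So Wb² = kg²·m⁴·s⁻⁴·A⁻².
  J = N·m (work = force × distance),
      = kg·m²·s⁻².
  V = W/A (potential = power per current),
      = kg·m²·s⁻³·A⁻¹.
  Ω = V/A (resistance = voltage per current),
      = kg·m²·s⁻³·A⁻².
  So Ω² = kg²·m⁴·s⁻⁶·A⁻⁴.
  Combining: Pa⁻¹·C⁻²·N·Wb²·J·V·Ω²·m⁻³ = (kg⁻¹·m·s²) · (s⁻²·A⁻²) · (kg·m·s⁻²) · (kg²·m⁴·s⁻⁴·A⁻²) · (kg·m²·s⁻²) · (kg·m²·s⁻³·A⁻¹) · (kg²·m⁴·s⁻⁶·A⁻⁴) · m⁻³ = kg⁶·m¹¹·s⁻¹⁷·A⁻⁹.
Left is kg⁵·m¹⁰·s⁻¹⁵·A⁻⁹; right is kg⁶·m¹¹·s⁻¹⁷·A⁻⁹ — different.

No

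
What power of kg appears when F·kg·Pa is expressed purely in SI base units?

F = kg⁻¹·m⁻²·s⁴·A².
Pa = kg·m⁻¹·s⁻².
Combining: F·kg·Pa = (kg⁻¹·m⁻²·s⁴·A²) · kg · (kg·m⁻¹·s⁻²) = kg·m⁻³·s²·A².
The exponent of kg is 1.

1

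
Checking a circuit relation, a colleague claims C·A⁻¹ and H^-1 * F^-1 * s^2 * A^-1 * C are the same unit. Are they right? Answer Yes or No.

Yes

Left side:
  C = A·s = s·A (charge = current × time).
  Combining: C·A⁻¹ = (s·A) · A⁻¹ = s.
Right side:
  H = Wb/A (inductance = flux per current),
      = kg·m²·s⁻²·A⁻².
  So H⁻¹ = kg⁻¹·m⁻²·s²·A².
  F = C/V (capacitance = charge per voltage),
      = A·s/(kg·m²·s⁻³·A⁻¹) (substituting C and V),
      = kg⁻¹·m⁻²·s⁴·A².
  So F⁻¹ = kg·m²·s⁻⁴·A⁻².
  C = A·s = s·A (charge = current × time).
  Combining: H⁻¹·F⁻¹·s²·A⁻¹·C = (kg⁻¹·m⁻²·s²·A²) · (kg·m²·s⁻⁴·A⁻²) · s² · A⁻¹ · (s·A) = s.
Both reduce to s.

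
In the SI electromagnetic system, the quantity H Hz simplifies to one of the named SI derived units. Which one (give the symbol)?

Ω

H = Wb/A (inductance = flux per current),
    = kg·m²·s⁻²·A⁻².
Hz = 1/s = s⁻¹ (frequency is cycles per second).
Combining: H·Hz = (kg·m²·s⁻²·A⁻²) · s⁻¹ = kg·m²·s⁻³·A⁻².
kg·m²·s⁻³·A⁻² is the base-SI form of the ohm.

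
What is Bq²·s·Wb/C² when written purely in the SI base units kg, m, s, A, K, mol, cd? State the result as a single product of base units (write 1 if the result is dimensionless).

kg·m²·s⁻⁵·A⁻³

Bq = s⁻¹.
So Bq² = s⁻².
C = s·A.
So C⁻² = s⁻²·A⁻².
Wb = kg·m²·s⁻²·A⁻¹.
Combining: Bq²·s·C⁻²·Wb = s⁻² · s · (s⁻²·A⁻²) · (kg·m²·s⁻²·A⁻¹) = kg·m²·s⁻⁵·A⁻³.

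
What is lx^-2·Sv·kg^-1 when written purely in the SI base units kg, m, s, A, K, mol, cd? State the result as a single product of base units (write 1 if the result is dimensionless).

lx = lm/m² (illuminance = luminous flux per area),
    = m⁻²·cd.
So lx⁻² = m⁴·cd⁻².
Sv = J/kg (equivalent dose = energy per mass),
    = m²·s⁻².
Combining: lx⁻²·Sv·kg⁻¹ = (m⁴·cd⁻²) · (m²·s⁻²) · kg⁻¹ = kg⁻¹·m⁶·s⁻²·cd⁻².

kg⁻¹·m⁶·s⁻²·cd⁻²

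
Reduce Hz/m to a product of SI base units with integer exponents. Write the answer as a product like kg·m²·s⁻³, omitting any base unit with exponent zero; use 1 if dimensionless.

m⁻¹·s⁻¹

Hz = s⁻¹.
Combining: Hz·m⁻¹ = s⁻¹ · m⁻¹ = m⁻¹·s⁻¹.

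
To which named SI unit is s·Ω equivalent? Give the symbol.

Ω = V/A (resistance = voltage per current),
    = kg·m²·s⁻³·A⁻².
Combining: s·Ω = s · (kg·m²·s⁻³·A⁻²) = kg·m²·s⁻²·A⁻².
kg·m²·s⁻²·A⁻² is the base-SI form of the henry.

H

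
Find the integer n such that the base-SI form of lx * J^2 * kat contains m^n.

2

lx = lm/m² (illuminance = luminous flux per area),
    = m⁻²·cd.
J = N·m (work = force × distance),
    = kg·m²·s⁻².
So J² = kg²·m⁴·s⁻⁴.
kat = mol/s = s⁻¹·mol (catalytic activity).
Combining: lx·J²·kat = (m⁻²·cd) · (kg²·m⁴·s⁻⁴) · (s⁻¹·mol) = kg²·m²·s⁻⁵·mol·cd.
The exponent of m is 2.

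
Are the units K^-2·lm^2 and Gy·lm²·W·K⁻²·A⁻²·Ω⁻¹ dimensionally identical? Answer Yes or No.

Left side:
  lm = cd.
  So lm² = cd².
  Combining: K⁻²·lm² = K⁻² · cd² = K⁻²·cd².
Right side:
  Gy = J/kg (absorbed dose = energy per mass),
      = m²·s⁻².
  lm = cd·sr = cd (luminous flux; sr is dimensionless).
  So lm² = cd².
  W = J/s (power = energy per time),
      = kg·m²·s⁻³.
  Ω = V/A (resistance = voltage per current),
      = kg·m²·s⁻³·A⁻².
  So Ω⁻¹ = kg⁻¹·m⁻²·s³·A².
  Combining: Gy·lm²·W·K⁻²·A⁻²·Ω⁻¹ = (m²·s⁻²) · cd² · (kg·m²·s⁻³) · K⁻² · A⁻² · (kg⁻¹·m⁻²·s³·A²) = m²·s⁻²·K⁻²·cd².
Left is K⁻²·cd²; right is m²·s⁻²·K⁻²·cd² — different.

No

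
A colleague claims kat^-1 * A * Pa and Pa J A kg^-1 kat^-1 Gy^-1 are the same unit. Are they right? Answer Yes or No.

Left side:
  kat = mol/s = s⁻¹·mol (catalytic activity).
  So kat⁻¹ = s·mol⁻¹.
  Pa = N/m² (pressure = force per area),
      = kg·m⁻¹·s⁻².
  Combining: kat⁻¹·A·Pa = (s·mol⁻¹) · A · (kg·m⁻¹·s⁻²) = kg·m⁻¹·s⁻¹·A·mol⁻¹.
Right side:
  Pa = N/m² (pressure = force per area),
      = kg·m⁻¹·s⁻².
  J = N·m (work = force × distance),
      = kg·m²·s⁻².
  kat = mol/s = s⁻¹·mol (catalytic activity).
  So kat⁻¹ = s·mol⁻¹.
  Gy = J/kg (absorbed dose = energy per mass),
      = m²·s⁻².
  So Gy⁻¹ = m⁻²·s².
  Combining: Pa·J·A·kg⁻¹·kat⁻¹·Gy⁻¹ = (kg·m⁻¹·s⁻²) · (kg·m²·s⁻²) · A · kg⁻¹ · (s·mol⁻¹) · (m⁻²·s²) = kg·m⁻¹·s⁻¹·A·mol⁻¹.
Both reduce to kg·m⁻¹·s⁻¹·A·mol⁻¹.

Yes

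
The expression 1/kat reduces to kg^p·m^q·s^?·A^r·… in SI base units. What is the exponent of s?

1

kat = mol/s = s⁻¹·mol (catalytic activity).
So kat⁻¹ = s·mol⁻¹.
The exponent of s is 1.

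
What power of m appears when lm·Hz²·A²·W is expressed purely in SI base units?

lm = cd·sr = cd (luminous flux; sr is dimensionless).
Hz = 1/s = s⁻¹ (frequency is cycles per second).
So Hz² = s⁻².
W = J/s (power = energy per time),
    = kg·m²·s⁻³.
Combining: lm·Hz²·A²·W = cd · s⁻² · A² · (kg·m²·s⁻³) = kg·m²·s⁻⁵·A²·cd.
The exponent of m is 2.

2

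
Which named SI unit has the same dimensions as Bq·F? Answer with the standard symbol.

Bq = 1/s = s⁻¹ (activity is decays per second).
F = C/V (capacitance = charge per voltage),
    = A·s/(kg·m²·s⁻³·A⁻¹) (substituting C and V),
    = kg⁻¹·m⁻²·s⁴·A².
Combining: Bq·F = s⁻¹ · (kg⁻¹·m⁻²·s⁴·A²) = kg⁻¹·m⁻²·s³·A².
kg⁻¹·m⁻²·s³·A² is the base-SI form of the siemens.

S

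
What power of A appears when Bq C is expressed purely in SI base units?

Bq = s⁻¹.
C = s·A.
Combining: Bq·C = s⁻¹ · (s·A) = A.
The exponent of A is 1.

1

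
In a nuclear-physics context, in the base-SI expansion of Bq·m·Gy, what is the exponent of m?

Bq = 1/s = s⁻¹ (activity is decays per second).
Gy = J/kg (absorbed dose = energy per mass),
    = m²·s⁻².
Combining: Bq·m·Gy = s⁻¹ · m · (m²·s⁻²) = m³·s⁻³.
The exponent of m is 3.

3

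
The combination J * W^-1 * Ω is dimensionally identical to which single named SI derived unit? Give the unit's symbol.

J = kg·m²·s⁻².
W = kg·m²·s⁻³.
So W⁻¹ = kg⁻¹·m⁻²·s³.
Ω = kg·m²·s⁻³·A⁻².
Combining: J·W⁻¹·Ω = (kg·m²·s⁻²) · (kg⁻¹·m⁻²·s³) · (kg·m²·s⁻³·A⁻²) = kg·m²·s⁻²·A⁻².
kg·m²·s⁻²·A⁻² is the base-SI form of the henry.

H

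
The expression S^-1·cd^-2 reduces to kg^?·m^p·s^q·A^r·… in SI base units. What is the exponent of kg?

1

S = 1/Ω (conductance is reciprocal resistance),
    = kg⁻¹·m⁻²·s³·A².
So S⁻¹ = kg·m²·s⁻³·A⁻².
Combining: S⁻¹·cd⁻² = (kg·m²·s⁻³·A⁻²) · cd⁻² = kg·m²·s⁻³·A⁻²·cd⁻².
The exponent of kg is 1.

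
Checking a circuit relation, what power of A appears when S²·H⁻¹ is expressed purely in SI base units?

6

S = 1/Ω (conductance is reciprocal resistance),
    = kg⁻¹·m⁻²·s³·A².
So S² = kg⁻²·m⁻⁴·s⁶·A⁴.
H = Wb/A (inductance = flux per current),
    = kg·m²·s⁻²·A⁻².
So H⁻¹ = kg⁻¹·m⁻²·s²·A².
Combining: S²·H⁻¹ = (kg⁻²·m⁻⁴·s⁶·A⁴) · (kg⁻¹·m⁻²·s²·A²) = kg⁻³·m⁻⁶·s⁸·A⁶.
The exponent of A is 6.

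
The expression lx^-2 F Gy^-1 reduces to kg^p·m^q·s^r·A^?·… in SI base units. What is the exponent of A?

lx = lm/m² (illuminance = luminous flux per area),
    = m⁻²·cd.
So lx⁻² = m⁴·cd⁻².
F = C/V (capacitance = charge per voltage),
    = A·s/(kg·m²·s⁻³·A⁻¹) (substituting C and V),
    = kg⁻¹·m⁻²·s⁴·A².
Gy = J/kg (absorbed dose = energy per mass),
    = m²·s⁻².
So Gy⁻¹ = m⁻²·s².
Combining: lx⁻²·F·Gy⁻¹ = (m⁴·cd⁻²) · (kg⁻¹·m⁻²·s⁴·A²) · (m⁻²·s²) = kg⁻¹·s⁶·A²·cd⁻².
The exponent of A is 2.

2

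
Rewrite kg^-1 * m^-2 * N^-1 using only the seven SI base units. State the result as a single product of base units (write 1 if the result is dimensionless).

N = kg·m/s² = kg·m·s⁻² (force = mass × acceleration).
So N⁻¹ = kg⁻¹·m⁻¹·s².
Combining: kg⁻¹·m⁻²·N⁻¹ = kg⁻¹ · m⁻² · (kg⁻¹·m⁻¹·s²) = kg⁻²·m⁻³·s².

kg⁻²·m⁻³·s²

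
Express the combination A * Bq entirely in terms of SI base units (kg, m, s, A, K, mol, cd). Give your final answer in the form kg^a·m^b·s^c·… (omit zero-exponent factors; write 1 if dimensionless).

Bq = 1/s = s⁻¹ (activity is decays per second).
Combining: A·Bq = A · s⁻¹ = s⁻¹·A.

s⁻¹·A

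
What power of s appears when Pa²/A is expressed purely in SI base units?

Pa = N/m² (pressure = force per area),
    = kg·m⁻¹·s⁻².
So Pa² = kg²·m⁻²·s⁻⁴.
Combining: Pa²·A⁻¹ = (kg²·m⁻²·s⁻⁴) · A⁻¹ = kg²·m⁻²·s⁻⁴·A⁻¹.
The exponent of s is -4.

-4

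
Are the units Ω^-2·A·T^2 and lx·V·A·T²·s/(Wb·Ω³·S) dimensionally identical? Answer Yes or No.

No

Left side:
  Ω = kg·m²·s⁻³·A⁻².
  So Ω⁻² = kg⁻²·m⁻⁴·s⁶·A⁴.
  T = kg·s⁻²·A⁻¹.
  So T² = kg²·s⁻⁴·A⁻².
  Combining: Ω⁻²·A·T² = (kg⁻²·m⁻⁴·s⁶·A⁴) · A · (kg²·s⁻⁴·A⁻²) = m⁻⁴·s²·A³.
Right side:
  lx = lm/m² (illuminance = luminous flux per area),
      = m⁻²·cd.
  Wb = V·s (flux: a volt is a weber per second),
      = kg·m²·s⁻²·A⁻¹.
  So Wb⁻¹ = kg⁻¹·m⁻²·s²·A.
  Ω = V/A (resistance = voltage per current),
      = kg·m²·s⁻³·A⁻².
  So Ω⁻³ = kg⁻³·m⁻⁶·s⁹·A⁶.
  V = W/A (potential = power per current),
      = kg·m²·s⁻³·A⁻¹.
  S = 1/Ω (conductance is reciprocal resistance),
      = kg⁻¹·m⁻²·s³·A².
  So S⁻¹ = kg·m²·s⁻³·A⁻².
  T = Wb/m² (flux density = flux per area),
      = kg·s⁻²·A⁻¹.
  So T² = kg²·s⁻⁴·A⁻².
  Combining: lx·Wb⁻¹·Ω⁻³·V·A·S⁻¹·T²·s = (m⁻²·cd) · (kg⁻¹·m⁻²·s²·A) · (kg⁻³·m⁻⁶·s⁹·A⁶) · (kg·m²·s⁻³·A⁻¹) · A · (kg·m²·s⁻³·A⁻²) · (kg²·s⁻⁴·A⁻²) · s = m⁻⁶·s²·A³·cd.
Left is m⁻⁴·s²·A³; right is m⁻⁶·s²·A³·cd — different.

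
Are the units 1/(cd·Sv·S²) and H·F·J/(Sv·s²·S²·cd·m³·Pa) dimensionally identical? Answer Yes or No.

Yes

Left side:
  Sv = J/kg (equivalent dose = energy per mass),
      = m²·s⁻².
  So Sv⁻¹ = m⁻²·s².
  S = 1/Ω (conductance is reciprocal resistance),
      = kg⁻¹·m⁻²·s³·A².
  So S⁻² = kg²·m⁴·s⁻⁶·A⁻⁴.
  Combining: cd⁻¹·Sv⁻¹·S⁻² = cd⁻¹ · (m⁻²·s²) · (kg²·m⁴·s⁻⁶·A⁻⁴) = kg²·m²·s⁻⁴·A⁻⁴·cd⁻¹.
Right side:
  Sv = m²·s⁻².
  So Sv⁻¹ = m⁻²·s².
  S = kg⁻¹·m⁻²·s³·A².
  So S⁻² = kg²·m⁴·s⁻⁶·A⁻⁴.
  H = kg·m²·s⁻²·A⁻².
  F = kg⁻¹·m⁻²·s⁴·A².
  Pa = kg·m⁻¹·s⁻².
  So Pa⁻¹ = kg⁻¹·m·s².
  J = kg·m²·s⁻².
  Combining: Sv⁻¹·s⁻²·S⁻²·H·cd⁻¹·F·m⁻³·Pa⁻¹·J = (m⁻²·s²) · s⁻² · (kg²·m⁴·s⁻⁶·A⁻⁴) · (kg·m²·s⁻²·A⁻²) · cd⁻¹ · (kg⁻¹·m⁻²·s⁴·A²) · m⁻³ · (kg⁻¹·m·s²) · (kg·m²·s⁻²) = kg²·m²·s⁻⁴·A⁻⁴·cd⁻¹.
Both reduce to kg²·m²·s⁻⁴·A⁻⁴·cd⁻¹.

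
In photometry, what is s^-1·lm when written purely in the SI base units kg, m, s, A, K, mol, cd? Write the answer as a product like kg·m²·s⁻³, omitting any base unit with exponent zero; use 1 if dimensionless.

s⁻¹·cd

lm = cd·sr = cd (luminous flux; sr is dimensionless).
Combining: s⁻¹·lm = s⁻¹ · cd = s⁻¹·cd.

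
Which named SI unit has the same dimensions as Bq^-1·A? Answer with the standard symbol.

C

Bq = 1/s = s⁻¹ (activity is decays per second).
So Bq⁻¹ = s.
Combining: Bq⁻¹·A = s · A = s·A.
s·A is the base-SI form of the coulomb.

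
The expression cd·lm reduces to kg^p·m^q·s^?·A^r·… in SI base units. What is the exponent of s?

lm = cd.
Combining: cd·lm = cd · cd = cd².
The exponent of s is 0.

0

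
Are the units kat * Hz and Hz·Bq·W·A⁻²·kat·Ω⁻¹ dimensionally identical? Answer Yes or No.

Left side:
  kat = mol/s = s⁻¹·mol (catalytic activity).
  Hz = 1/s = s⁻¹ (frequency is cycles per second).
  Combining: kat·Hz = (s⁻¹·mol) · s⁻¹ = s⁻²·mol.
Right side:
  Hz = 1/s = s⁻¹ (frequency is cycles per second).
  Bq = 1/s = s⁻¹ (activity is decays per second).
  W = J/s (power = energy per time),
      = kg·m²·s⁻³.
  kat = mol/s = s⁻¹·mol (catalytic activity).
  Ω = V/A (resistance = voltage per current),
      = kg·m²·s⁻³·A⁻².
  So Ω⁻¹ = kg⁻¹·m⁻²·s³·A².
  Combining: Hz·Bq·W·A⁻²·kat·Ω⁻¹ = s⁻¹ · s⁻¹ · (kg·m²·s⁻³) · A⁻² · (s⁻¹·mol) · (kg⁻¹·m⁻²·s³·A²) = s⁻³·mol.
Left is s⁻²·mol; right is s⁻³·mol — different.

No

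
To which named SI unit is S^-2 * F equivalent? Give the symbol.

H

S = 1/Ω (conductance is reciprocal resistance),
    = kg⁻¹·m⁻²·s³·A².
So S⁻² = kg²·m⁴·s⁻⁶·A⁻⁴.
F = C/V (capacitance = charge per voltage),
    = A·s/(kg·m²·s⁻³·A⁻¹) (substituting C and V),
    = kg⁻¹·m⁻²·s⁴·A².
Combining: S⁻²·F = (kg²·m⁴·s⁻⁶·A⁻⁴) · (kg⁻¹·m⁻²·s⁴·A²) = kg·m²·s⁻²·A⁻².
kg·m²·s⁻²·A⁻² is the base-SI form of the henry.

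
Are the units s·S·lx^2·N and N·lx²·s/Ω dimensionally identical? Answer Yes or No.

Yes

Left side:
  S = 1/Ω (conductance is reciprocal resistance),
      = kg⁻¹·m⁻²·s³·A².
  lx = lm/m² (illuminance = luminous flux per area),
      = m⁻²·cd.
  So lx² = m⁻⁴·cd².
  N = kg·m/s² = kg·m·s⁻² (force = mass × acceleration).
  Combining: s·S·lx²·N = s · (kg⁻¹·m⁻²·s³·A²) · (m⁻⁴·cd²) · (kg·m·s⁻²) = m⁻⁵·s²·A²·cd².
Right side:
  N = kg·m/s² = kg·m·s⁻² (force = mass × acceleration).
  lx = lm/m² (illuminance = luminous flux per area),
      = m⁻²·cd.
  So lx² = m⁻⁴·cd².
  Ω = V/A (resistance = voltage per current),
      = kg·m²·s⁻³·A⁻².
  So Ω⁻¹ = kg⁻¹·m⁻²·s³·A².
  Combining: N·lx²·Ω⁻¹·s = (kg·m·s⁻²) · (m⁻⁴·cd²) · (kg⁻¹·m⁻²·s³·A²) · s = m⁻⁵·s²·A²·cd².
Both reduce to m⁻⁵·s²·A²·cd².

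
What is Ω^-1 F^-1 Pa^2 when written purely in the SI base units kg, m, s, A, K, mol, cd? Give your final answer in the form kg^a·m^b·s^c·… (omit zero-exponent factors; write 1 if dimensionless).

Ω = V/A (resistance = voltage per current),
    = kg·m²·s⁻³·A⁻².
So Ω⁻¹ = kg⁻¹·m⁻²·s³·A².
F = C/V (capacitance = charge per voltage),
    = A·s/(kg·m²·s⁻³·A⁻¹) (substituting C and V),
    = kg⁻¹·m⁻²·s⁴·A².
So F⁻¹ = kg·m²·s⁻⁴·A⁻².
Pa = N/m² (pressure = force per area),
    = kg·m⁻¹·s⁻².
So Pa² = kg²·m⁻²·s⁻⁴.
Combining: Ω⁻¹·F⁻¹·Pa² = (kg⁻¹·m⁻²·s³·A²) · (kg·m²·s⁻⁴·A⁻²) · (kg²·m⁻²·s⁻⁴) = kg²·m⁻²·s⁻⁵.

kg²·m⁻²·s⁻⁵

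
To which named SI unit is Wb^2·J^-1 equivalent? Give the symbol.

H

Wb = V·s (flux: a volt is a weber per second),
    = kg·m²·s⁻²·A⁻¹.
So Wb² = kg²·m⁴·s⁻⁴·A⁻².
J = N·m (work = force × distance),
    = kg·m²·s⁻².
So J⁻¹ = kg⁻¹·m⁻²·s².
Combining: Wb²·J⁻¹ = (kg²·m⁴·s⁻⁴·A⁻²) · (kg⁻¹·m⁻²·s²) = kg·m²·s⁻²·A⁻².
kg·m²·s⁻²·A⁻² is the base-SI form of the henry.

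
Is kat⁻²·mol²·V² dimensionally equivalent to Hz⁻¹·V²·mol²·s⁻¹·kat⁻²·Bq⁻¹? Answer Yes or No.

No

Left side:
  kat = s⁻¹·mol.
  So kat⁻² = s²·mol⁻².
  V = kg·m²·s⁻³·A⁻¹.
  So V² = kg²·m⁴·s⁻⁶·A⁻².
  Combining: kat⁻²·mol²·V² = (s²·mol⁻²) · mol² · (kg²·m⁴·s⁻⁶·A⁻²) = kg²·m⁴·s⁻⁴·A⁻².
Right side:
  Hz = 1/s = s⁻¹ (frequency is cycles per second).
  So Hz⁻¹ = s.
  V = W/A (potential = power per current),
      = kg·m²·s⁻³·A⁻¹.
  So V² = kg²·m⁴·s⁻⁶·A⁻².
  kat = mol/s = s⁻¹·mol (catalytic activity).
  So kat⁻² = s²·mol⁻².
  Bq = 1/s = s⁻¹ (activity is decays per second).
  So Bq⁻¹ = s.
  Combining: Hz⁻¹·V²·mol²·s⁻¹·kat⁻²·Bq⁻¹ = s · (kg²·m⁴·s⁻⁶·A⁻²) · mol² · s⁻¹ · (s²·mol⁻²) · s = kg²·m⁴·s⁻³·A⁻².
Left is kg²·m⁴·s⁻⁴·A⁻²; right is kg²·m⁴·s⁻³·A⁻² — different.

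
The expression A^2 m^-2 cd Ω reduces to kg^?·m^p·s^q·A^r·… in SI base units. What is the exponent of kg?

Ω = V/A (resistance = voltage per current),
    = kg·m²·s⁻³·A⁻².
Combining: A²·m⁻²·cd·Ω = A² · m⁻² · cd · (kg·m²·s⁻³·A⁻²) = kg·s⁻³·cd.
The exponent of kg is 1.

1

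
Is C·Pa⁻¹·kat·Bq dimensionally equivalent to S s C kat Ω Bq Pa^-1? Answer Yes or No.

Left side:
  C = A·s = s·A (charge = current × time).
  Pa = N/m² (pressure = force per area),
      = kg·m⁻¹·s⁻².
  So Pa⁻¹ = kg⁻¹·m·s².
  kat = mol/s = s⁻¹·mol (catalytic activity).
  Bq = 1/s = s⁻¹ (activity is decays per second).
  Combining: C·Pa⁻¹·kat·Bq = (s·A) · (kg⁻¹·m·s²) · (s⁻¹·mol) · s⁻¹ = kg⁻¹·m·s·A·mol.
Right side:
  S = 1/Ω (conductance is reciprocal resistance),
      = kg⁻¹·m⁻²·s³·A².
  C = A·s = s·A (charge = current × time).
  kat = mol/s = s⁻¹·mol (catalytic activity).
  Ω = V/A (resistance = voltage per current),
      = kg·m²·s⁻³·A⁻².
  Bq = 1/s = s⁻¹ (activity is decays per second).
  Pa = N/m² (pressure = force per area),
      = kg·m⁻¹·s⁻².
  So Pa⁻¹ = kg⁻¹·m·s².
  Combining: S·s·C·kat·Ω·Bq·Pa⁻¹ = (kg⁻¹·m⁻²·s³·A²) · s · (s·A) · (s⁻¹·mol) · (kg·m²·s⁻³·A⁻²) · s⁻¹ · (kg⁻¹·m·s²) = kg⁻¹·m·s²·A·mol.
Left is kg⁻¹·m·s·A·mol; right is kg⁻¹·m·s²·A·mol — different.

No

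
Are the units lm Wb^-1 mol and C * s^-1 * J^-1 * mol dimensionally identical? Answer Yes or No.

Left side:
  lm = cd·sr = cd (luminous flux; sr is dimensionless).
  Wb = V·s (flux: a volt is a weber per second),
      = kg·m²·s⁻²·A⁻¹.
  So Wb⁻¹ = kg⁻¹·m⁻²·s²·A.
  Combining: lm·Wb⁻¹·mol = cd · (kg⁻¹·m⁻²·s²·A) · mol = kg⁻¹·m⁻²·s²·A·mol·cd.
Right side:
  C = s·A.
  J = kg·m²·s⁻².
  So J⁻¹ = kg⁻¹·m⁻²·s².
  Combining: C·s⁻¹·J⁻¹·mol = (s·A) · s⁻¹ · (kg⁻¹·m⁻²·s²) · mol = kg⁻¹·m⁻²·s²·A·mol.
Left is kg⁻¹·m⁻²·s²·A·mol·cd; right is kg⁻¹·m⁻²·s²·A·mol — different.

No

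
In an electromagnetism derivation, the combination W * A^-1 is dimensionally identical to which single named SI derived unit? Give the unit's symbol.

V

W = kg·m²·s⁻³.
Combining: W·A⁻¹ = (kg·m²·s⁻³) · A⁻¹ = kg·m²·s⁻³·A⁻¹.
kg·m²·s⁻³·A⁻¹ is the base-SI form of the volt.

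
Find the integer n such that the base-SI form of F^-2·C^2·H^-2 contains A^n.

2

F = C/V (capacitance = charge per voltage),
    = A·s/(kg·m²·s⁻³·A⁻¹) (substituting C and V),
    = kg⁻¹·m⁻²·s⁴·A².
So F⁻² = kg²·m⁴·s⁻⁸·A⁻⁴.
C = A·s = s·A (charge = current × time).
So C² = s²·A².
H = Wb/A (inductance = flux per current),
    = kg·m²·s⁻²·A⁻².
So H⁻² = kg⁻²·m⁻⁴·s⁴·A⁴.
Combining: F⁻²·C²·H⁻² = (kg²·m⁴·s⁻⁸·A⁻⁴) · (s²·A²) · (kg⁻²·m⁻⁴·s⁴·A⁴) = s⁻²·A².
The exponent of A is 2.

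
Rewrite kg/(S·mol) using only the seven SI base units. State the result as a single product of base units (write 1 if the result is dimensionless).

kg²·m²·s⁻³·A⁻²·mol⁻¹

S = 1/Ω (conductance is reciprocal resistance),
    = kg⁻¹·m⁻²·s³·A².
So S⁻¹ = kg·m²·s⁻³·A⁻².
Combining: kg·S⁻¹·mol⁻¹ = kg · (kg·m²·s⁻³·A⁻²) · mol⁻¹ = kg²·m²·s⁻³·A⁻²·mol⁻¹.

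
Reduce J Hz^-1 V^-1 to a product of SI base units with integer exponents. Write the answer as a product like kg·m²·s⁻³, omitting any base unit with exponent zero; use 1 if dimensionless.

J = kg·m²·s⁻².
Hz = s⁻¹.
So Hz⁻¹ = s.
V = kg·m²·s⁻³·A⁻¹.
So V⁻¹ = kg⁻¹·m⁻²·s³·A.
Combining: J·Hz⁻¹·V⁻¹ = (kg·m²·s⁻²) · s · (kg⁻¹·m⁻²·s³·A) = s²·A.

s²·A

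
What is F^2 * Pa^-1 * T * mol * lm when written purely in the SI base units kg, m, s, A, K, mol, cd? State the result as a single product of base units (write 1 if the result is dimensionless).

F = kg⁻¹·m⁻²·s⁴·A².
So F² = kg⁻²·m⁻⁴·s⁸·A⁴.
Pa = kg·m⁻¹·s⁻².
So Pa⁻¹ = kg⁻¹·m·s².
T = kg·s⁻²·A⁻¹.
lm = cd.
Combining: F²·Pa⁻¹·T·mol·lm = (kg⁻²·m⁻⁴·s⁸·A⁴) · (kg⁻¹·m·s²) · (kg·s⁻²·A⁻¹) · mol · cd = kg⁻²·m⁻³·s⁸·A³·mol·cd.

kg⁻²·m⁻³·s⁸·A³·mol·cd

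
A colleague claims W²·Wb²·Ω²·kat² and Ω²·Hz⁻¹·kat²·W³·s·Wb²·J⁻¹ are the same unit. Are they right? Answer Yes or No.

Left side:
  W = kg·m²·s⁻³.
  So W² = kg²·m⁴·s⁻⁶.
  Wb = kg·m²·s⁻²·A⁻¹.
  So Wb² = kg²·m⁴·s⁻⁴·A⁻².
  Ω = kg·m²·s⁻³·A⁻².
  So Ω² = kg²·m⁴·s⁻⁶·A⁻⁴.
  kat = s⁻¹·mol.
  So kat² = s⁻²·mol².
  Combining: W²·Wb²·Ω²·kat² = (kg²·m⁴·s⁻⁶) · (kg²·m⁴·s⁻⁴·A⁻²) · (kg²·m⁴·s⁻⁶·A⁻⁴) · (s⁻²·mol²) = kg⁶·m¹²·s⁻¹⁸·A⁻⁶·mol².
Right side:
  Ω = V/A (resistance = voltage per current),
      = kg·m²·s⁻³·A⁻².
  So Ω² = kg²·m⁴·s⁻⁶·A⁻⁴.
  Hz = 1/s = s⁻¹ (frequency is cycles per second).
  So Hz⁻¹ = s.
  kat = mol/s = s⁻¹·mol (catalytic activity).
  So kat² = s⁻²·mol².
  W = J/s (power = energy per time),
      = kg·m²·s⁻³.
  So W³ = kg³·m⁶·s⁻⁹.
  Wb = V·s (flux: a volt is a weber per second),
      = kg·m²·s⁻²·A⁻¹.
  So Wb² = kg²·m⁴·s⁻⁴·A⁻².
  J = N·m (work = force × distance),
      = kg·m²·s⁻².
  So J⁻¹ = kg⁻¹·m⁻²·s².
  Combining: Ω²·Hz⁻¹·kat²·W³·s·Wb²·J⁻¹ = (kg²·m⁴·s⁻⁶·A⁻⁴) · s · (s⁻²·mol²) · (kg³·m⁶·s⁻⁹) · s · (kg²·m⁴·s⁻⁴·A⁻²) · (kg⁻¹·m⁻²·s²) = kg⁶·m¹²·s⁻¹⁷·A⁻⁶·mol².
Left is kg⁶·m¹²·s⁻¹⁸·A⁻⁶·mol²; right is kg⁶·m¹²·s⁻¹⁷·A⁻⁶·mol² — different.

No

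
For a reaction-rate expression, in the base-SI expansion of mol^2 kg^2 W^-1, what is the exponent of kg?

W = kg·m²·s⁻³.
So W⁻¹ = kg⁻¹·m⁻²·s³.
Combining: mol²·kg²·W⁻¹ = mol² · kg² · (kg⁻¹·m⁻²·s³) = kg·m⁻²·s³·mol².
The exponent of kg is 1.

1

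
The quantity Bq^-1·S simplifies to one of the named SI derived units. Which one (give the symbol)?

F

Bq = 1/s = s⁻¹ (activity is decays per second).
So Bq⁻¹ = s.
S = 1/Ω (conductance is reciprocal resistance),
    = kg⁻¹·m⁻²·s³·A².
Combining: Bq⁻¹·S = s · (kg⁻¹·m⁻²·s³·A²) = kg⁻¹·m⁻²·s⁴·A².
kg⁻¹·m⁻²·s⁴·A² is the base-SI form of the farad.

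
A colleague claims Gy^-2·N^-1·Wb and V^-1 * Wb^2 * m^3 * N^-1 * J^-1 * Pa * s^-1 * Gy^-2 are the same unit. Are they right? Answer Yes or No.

Left side:
  Gy = m²·s⁻².
  So Gy⁻² = m⁻⁴·s⁴.
  N = kg·m·s⁻².
  So N⁻¹ = kg⁻¹·m⁻¹·s².
  Wb = kg·m²·s⁻²·A⁻¹.
  Combining: Gy⁻²·N⁻¹·Wb = (m⁻⁴·s⁴) · (kg⁻¹·m⁻¹·s²) · (kg·m²·s⁻²·A⁻¹) = m⁻³·s⁴·A⁻¹.
Right side:
  V = kg·m²·s⁻³·A⁻¹.
  So V⁻¹ = kg⁻¹·m⁻²·s³·A.
  Wb = kg·m²·s⁻²·A⁻¹.
  So Wb² = kg²·m⁴·s⁻⁴·A⁻².
  N = kg·m·s⁻².
  So N⁻¹ = kg⁻¹·m⁻¹·s².
  J = kg·m²·s⁻².
  So J⁻¹ = kg⁻¹·m⁻²·s².
  Pa = kg·m⁻¹·s⁻².
  Gy = m²·s⁻².
  So Gy⁻² = m⁻⁴·s⁴.
  Combining: V⁻¹·Wb²·m³·N⁻¹·J⁻¹·Pa·s⁻¹·Gy⁻² = (kg⁻¹·m⁻²·s³·A) · (kg²·m⁴·s⁻⁴·A⁻²) · m³ · (kg⁻¹·m⁻¹·s²) · (kg⁻¹·m⁻²·s²) · (kg·m⁻¹·s⁻²) · s⁻¹ · (m⁻⁴·s⁴) = m⁻³·s⁴·A⁻¹.
Both reduce to m⁻³·s⁴·A⁻¹.

Yes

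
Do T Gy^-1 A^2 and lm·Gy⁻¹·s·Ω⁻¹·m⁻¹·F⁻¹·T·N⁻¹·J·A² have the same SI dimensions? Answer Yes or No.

No

Left side:
  T = Wb/m² (flux density = flux per area),
      = kg·s⁻²·A⁻¹.
  Gy = J/kg (absorbed dose = energy per mass),
      = m²·s⁻².
  So Gy⁻¹ = m⁻²·s².
  Combining: T·Gy⁻¹·A² = (kg·s⁻²·A⁻¹) · (m⁻²·s²) · A² = kg·m⁻²·A.
Right side:
  lm = cd·sr = cd (luminous flux; sr is dimensionless).
  Gy = J/kg (absorbed dose = energy per mass),
      = m²·s⁻².
  So Gy⁻¹ = m⁻²·s².
  Ω = V/A (resistance = voltage per current),
      = kg·m²·s⁻³·A⁻².
  So Ω⁻¹ = kg⁻¹·m⁻²·s³·A².
  F = C/V (capacitance = charge per voltage),
      = A·s/(kg·m²·s⁻³·A⁻¹) (substituting C and V),
      = kg⁻¹·m⁻²·s⁴·A².
  So F⁻¹ = kg·m²·s⁻⁴·A⁻².
  T = Wb/m² (flux density = flux per area),
      = kg·s⁻²·A⁻¹.
  N = kg·m/s² = kg·m·s⁻² (force = mass × acceleration).
  So N⁻¹ = kg⁻¹·m⁻¹·s².
  J = N·m (work = force × distance),
      = kg·m²·s⁻².
  Combining: lm·Gy⁻¹·s·Ω⁻¹·m⁻¹·F⁻¹·T·N⁻¹·J·A² = cd · (m⁻²·s²) · s · (kg⁻¹·m⁻²·s³·A²) · m⁻¹ · (kg·m²·s⁻⁴·A⁻²) · (kg·s⁻²·A⁻¹) · (kg⁻¹·m⁻¹·s²) · (kg·m²·s⁻²) · A² = kg·m⁻²·A·cd.
Left is kg·m⁻²·A; right is kg·m⁻²·A·cd — different.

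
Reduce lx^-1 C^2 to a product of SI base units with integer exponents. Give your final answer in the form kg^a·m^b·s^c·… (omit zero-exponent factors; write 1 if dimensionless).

m²·s²·A²·cd⁻¹

lx = lm/m² (illuminance = luminous flux per area),
    = m⁻²·cd.
So lx⁻¹ = m²·cd⁻¹.
C = A·s = s·A (charge = current × time).
So C² = s²·A².
Combining: lx⁻¹·C² = (m²·cd⁻¹) · (s²·A²) = m²·s²·A²·cd⁻¹.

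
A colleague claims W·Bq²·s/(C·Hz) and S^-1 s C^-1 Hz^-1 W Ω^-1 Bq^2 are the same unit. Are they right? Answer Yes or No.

Left side:
  W = kg·m²·s⁻³.
  C = s·A.
  So C⁻¹ = s⁻¹·A⁻¹.
  Hz = s⁻¹.
  So Hz⁻¹ = s.
  Bq = s⁻¹.
  So Bq² = s⁻².
  Combining: W·C⁻¹·Hz⁻¹·Bq²·s = (kg·m²·s⁻³) · (s⁻¹·A⁻¹) · s · s⁻² · s = kg·m²·s⁻⁴·A⁻¹.
Right side:
  S = 1/Ω (conductance is reciprocal resistance),
      = kg⁻¹·m⁻²·s³·A².
  So S⁻¹ = kg·m²·s⁻³·A⁻².
  C = A·s = s·A (charge = current × time).
  So C⁻¹ = s⁻¹·A⁻¹.
  Hz = 1/s = s⁻¹ (frequency is cycles per second).
  So Hz⁻¹ = s.
  W = J/s (power = energy per time),
      = kg·m²·s⁻³.
  Ω = V/A (resistance = voltage per current),
      = kg·m²·s⁻³·A⁻².
  So Ω⁻¹ = kg⁻¹·m⁻²·s³·A².
  Bq = 1/s = s⁻¹ (activity is decays per second).
  So Bq² = s⁻².
  Combining: S⁻¹·s·C⁻¹·Hz⁻¹·W·Ω⁻¹·Bq² = (kg·m²·s⁻³·A⁻²) · s · (s⁻¹·A⁻¹) · s · (kg·m²·s⁻³) · (kg⁻¹·m⁻²·s³·A²) · s⁻² = kg·m²·s⁻⁴·A⁻¹.
Both reduce to kg·m²·s⁻⁴·A⁻¹.

Yes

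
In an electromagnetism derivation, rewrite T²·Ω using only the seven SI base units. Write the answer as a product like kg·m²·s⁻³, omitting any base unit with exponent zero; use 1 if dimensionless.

kg³·m²·s⁻⁷·A⁻⁴

T = Wb/m² (flux density = flux per area),
    = kg·s⁻²·A⁻¹.
So T² = kg²·s⁻⁴·A⁻².
Ω = V/A (resistance = voltage per current),
    = kg·m²·s⁻³·A⁻².
Combining: T²·Ω = (kg²·s⁻⁴·A⁻²) · (kg·m²·s⁻³·A⁻²) = kg³·m²·s⁻⁷·A⁻⁴.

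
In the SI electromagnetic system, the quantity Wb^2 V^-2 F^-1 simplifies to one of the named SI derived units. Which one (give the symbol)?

H

Wb = V·s (flux: a volt is a weber per second),
    = kg·m²·s⁻²·A⁻¹.
So Wb² = kg²·m⁴·s⁻⁴·A⁻².
V = W/A (potential = power per current),
    = kg·m²·s⁻³·A⁻¹.
So V⁻² = kg⁻²·m⁻⁴·s⁶·A².
F = C/V (capacitance = charge per voltage),
    = A·s/(kg·m²·s⁻³·A⁻¹) (substituting C and V),
    = kg⁻¹·m⁻²·s⁴·A².
So F⁻¹ = kg·m²·s⁻⁴·A⁻².
Combining: Wb²·V⁻²·F⁻¹ = (kg²·m⁴·s⁻⁴·A⁻²) · (kg⁻²·m⁻⁴·s⁶·A²) · (kg·m²·s⁻⁴·A⁻²) = kg·m²·s⁻²·A⁻².
kg·m²·s⁻²·A⁻² is the base-SI form of the henry.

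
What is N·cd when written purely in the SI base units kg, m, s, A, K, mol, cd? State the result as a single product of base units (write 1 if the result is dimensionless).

N = kg·m/s² = kg·m·s⁻² (force = mass × acceleration).
Combining: N·cd = (kg·m·s⁻²) · cd = kg·m·s⁻²·cd.

kg·m·s⁻²·cd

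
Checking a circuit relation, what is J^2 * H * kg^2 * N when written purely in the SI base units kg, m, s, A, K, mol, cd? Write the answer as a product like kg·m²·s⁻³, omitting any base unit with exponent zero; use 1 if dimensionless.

J = kg·m²·s⁻².
So J² = kg²·m⁴·s⁻⁴.
H = kg·m²·s⁻²·A⁻².
N = kg·m·s⁻².
Combining: J²·H·kg²·N = (kg²·m⁴·s⁻⁴) · (kg·m²·s⁻²·A⁻²) · kg² · (kg·m·s⁻²) = kg⁶·m⁷·s⁻⁸·A⁻².

kg⁶·m⁷·s⁻⁸·A⁻²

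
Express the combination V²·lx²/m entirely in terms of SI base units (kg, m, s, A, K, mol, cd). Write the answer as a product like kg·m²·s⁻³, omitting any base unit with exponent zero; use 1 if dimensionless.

kg²·m⁻¹·s⁻⁶·A⁻²·cd²

V = kg·m²·s⁻³·A⁻¹.
So V² = kg²·m⁴·s⁻⁶·A⁻².
lx = m⁻²·cd.
So lx² = m⁻⁴·cd².
Combining: V²·m⁻¹·lx² = (kg²·m⁴·s⁻⁶·A⁻²) · m⁻¹ · (m⁻⁴·cd²) = kg²·m⁻¹·s⁻⁶·A⁻²·cd².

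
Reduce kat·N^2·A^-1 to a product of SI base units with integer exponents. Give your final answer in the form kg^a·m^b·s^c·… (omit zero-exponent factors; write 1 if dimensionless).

kat = mol/s = s⁻¹·mol (catalytic activity).
N = kg·m/s² = kg·m·s⁻² (force = mass × acceleration).
So N² = kg²·m²·s⁻⁴.
Combining: kat·N²·A⁻¹ = (s⁻¹·mol) · (kg²·m²·s⁻⁴) · A⁻¹ = kg²·m²·s⁻⁵·A⁻¹·mol.

kg²·m²·s⁻⁵·A⁻¹·mol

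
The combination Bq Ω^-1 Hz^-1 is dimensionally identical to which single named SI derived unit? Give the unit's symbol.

S

Bq = s⁻¹.
Ω = kg·m²·s⁻³·A⁻².
So Ω⁻¹ = kg⁻¹·m⁻²·s³·A².
Hz = s⁻¹.
So Hz⁻¹ = s.
Combining: Bq·Ω⁻¹·Hz⁻¹ = s⁻¹ · (kg⁻¹·m⁻²·s³·A²) · s = kg⁻¹·m⁻²·s³·A².
kg⁻¹·m⁻²·s³·A² is the base-SI form of the siemens.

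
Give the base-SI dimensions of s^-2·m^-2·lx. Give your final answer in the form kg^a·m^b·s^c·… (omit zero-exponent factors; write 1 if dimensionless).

m⁻⁴·s⁻²·cd

lx = m⁻²·cd.
Combining: s⁻²·m⁻²·lx = s⁻² · m⁻² · (m⁻²·cd) = m⁻⁴·s⁻²·cd.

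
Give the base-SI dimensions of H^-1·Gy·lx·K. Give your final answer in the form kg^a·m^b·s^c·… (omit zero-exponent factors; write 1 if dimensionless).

H = kg·m²·s⁻²·A⁻².
So H⁻¹ = kg⁻¹·m⁻²·s²·A².
Gy = m²·s⁻².
lx = m⁻²·cd.
Combining: H⁻¹·Gy·lx·K = (kg⁻¹·m⁻²·s²·A²) · (m²·s⁻²) · (m⁻²·cd) · K = kg⁻¹·m⁻²·A²·K·cd.

kg⁻¹·m⁻²·A²·K·cd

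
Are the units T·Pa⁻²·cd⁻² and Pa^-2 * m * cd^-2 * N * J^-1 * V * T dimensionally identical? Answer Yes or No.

No

Left side:
  T = kg·s⁻²·A⁻¹.
  Pa = kg·m⁻¹·s⁻².
  So Pa⁻² = kg⁻²·m²·s⁴.
  Combining: T·Pa⁻²·cd⁻² = (kg·s⁻²·A⁻¹) · (kg⁻²·m²·s⁴) · cd⁻² = kg⁻¹·m²·s²·A⁻¹·cd⁻².
Right side:
  Pa = N/m² (pressure = force per area),
      = kg·m⁻¹·s⁻².
  So Pa⁻² = kg⁻²·m²·s⁴.
  N = kg·m/s² = kg·m·s⁻² (force = mass × acceleration).
  J = N·m (work = force × distance),
      = kg·m²·s⁻².
  So J⁻¹ = kg⁻¹·m⁻²·s².
  V = W/A (potential = power per current),
      = kg·m²·s⁻³·A⁻¹.
  T = Wb/m² (flux density = flux per area),
      = kg·s⁻²·A⁻¹.
  Combining: Pa⁻²·m·cd⁻²·N·J⁻¹·V·T = (kg⁻²·m²·s⁴) · m · cd⁻² · (kg·m·s⁻²) · (kg⁻¹·m⁻²·s²) · (kg·m²·s⁻³·A⁻¹) · (kg·s⁻²·A⁻¹) = m⁴·s⁻¹·A⁻²·cd⁻².
Left is kg⁻¹·m²·s²·A⁻¹·cd⁻²; right is m⁴·s⁻¹·A⁻²·cd⁻² — different.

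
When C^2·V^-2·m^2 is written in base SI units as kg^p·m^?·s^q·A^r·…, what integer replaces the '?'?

C = s·A.
So C² = s²·A².
V = kg·m²·s⁻³·A⁻¹.
So V⁻² = kg⁻²·m⁻⁴·s⁶·A².
Combining: C²·V⁻²·m² = (s²·A²) · (kg⁻²·m⁻⁴·s⁶·A²) · m² = kg⁻²·m⁻²·s⁸·A⁴.
The exponent of m is -2.

-2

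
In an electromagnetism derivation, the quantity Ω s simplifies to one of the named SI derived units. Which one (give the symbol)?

Ω = V/A (resistance = voltage per current),
    = kg·m²·s⁻³·A⁻².
Combining: Ω·s = (kg·m²·s⁻³·A⁻²) · s = kg·m²·s⁻²·A⁻².
kg·m²·s⁻²·A⁻² is the base-SI form of the henry.

H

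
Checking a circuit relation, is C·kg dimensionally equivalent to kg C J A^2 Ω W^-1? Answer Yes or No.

No

Left side:
  C = s·A.
  Combining: C·kg = (s·A) · kg = kg·s·A.
Right side:
  C = s·A.
  J = kg·m²·s⁻².
  Ω = kg·m²·s⁻³·A⁻².
  W = kg·m²·s⁻³.
  So W⁻¹ = kg⁻¹·m⁻²·s³.
  Combining: kg·C·J·A²·Ω·W⁻¹ = kg · (s·A) · (kg·m²·s⁻²) · A² · (kg·m²·s⁻³·A⁻²) · (kg⁻¹·m⁻²·s³) = kg²·m²·s⁻¹·A.
Left is kg·s·A; right is kg²·m²·s⁻¹·A — different.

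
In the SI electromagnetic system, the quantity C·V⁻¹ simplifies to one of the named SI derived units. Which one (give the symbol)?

C = A·s = s·A (charge = current × time).
V = W/A (potential = power per current),
    = kg·m²·s⁻³·A⁻¹.
So V⁻¹ = kg⁻¹·m⁻²·s³·A.
Combining: C·V⁻¹ = (s·A) · (kg⁻¹·m⁻²·s³·A) = kg⁻¹·m⁻²·s⁴·A².
kg⁻¹·m⁻²·s⁴·A² is the base-SI form of the farad.

F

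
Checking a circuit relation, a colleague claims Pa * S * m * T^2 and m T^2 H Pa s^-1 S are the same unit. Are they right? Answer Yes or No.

No

Left side:
  Pa = kg·m⁻¹·s⁻².
  S = kg⁻¹·m⁻²·s³·A².
  T = kg·s⁻²·A⁻¹.
  So T² = kg²·s⁻⁴·A⁻².
  Combining: Pa·S·m·T² = (kg·m⁻¹·s⁻²) · (kg⁻¹·m⁻²·s³·A²) · m · (kg²·s⁻⁴·A⁻²) = kg²·m⁻²·s⁻³.
Right side:
  T = Wb/m² (flux density = flux per area),
      = kg·s⁻²·A⁻¹.
  So T² = kg²·s⁻⁴·A⁻².
  H = Wb/A (inductance = flux per current),
      = kg·m²·s⁻²·A⁻².
  Pa = N/m² (pressure = force per area),
      = kg·m⁻¹·s⁻².
  S = 1/Ω (conductance is reciprocal resistance),
      = kg⁻¹·m⁻²·s³·A².
  Combining: m·T²·H·Pa·s⁻¹·S = m · (kg²·s⁻⁴·A⁻²) · (kg·m²·s⁻²·A⁻²) · (kg·m⁻¹·s⁻²) · s⁻¹ · (kg⁻¹·m⁻²·s³·A²) = kg³·s⁻⁶·A⁻².
Left is kg²·m⁻²·s⁻³; right is kg³·s⁻⁶·A⁻² — different.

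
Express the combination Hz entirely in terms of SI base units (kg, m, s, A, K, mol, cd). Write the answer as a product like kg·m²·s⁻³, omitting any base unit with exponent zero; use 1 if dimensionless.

s⁻¹

Hz = s⁻¹.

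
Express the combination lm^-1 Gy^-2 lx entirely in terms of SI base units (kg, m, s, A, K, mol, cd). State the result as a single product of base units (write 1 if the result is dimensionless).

m⁻⁶·s⁴

lm = cd·sr = cd (luminous flux; sr is dimensionless).
So lm⁻¹ = cd⁻¹.
Gy = J/kg (absorbed dose = energy per mass),
    = m²·s⁻².
So Gy⁻² = m⁻⁴·s⁴.
lx = lm/m² (illuminance = luminous flux per area),
    = m⁻²·cd.
Combining: lm⁻¹·Gy⁻²·lx = cd⁻¹ · (m⁻⁴·s⁴) · (m⁻²·cd) = m⁻⁶·s⁴.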